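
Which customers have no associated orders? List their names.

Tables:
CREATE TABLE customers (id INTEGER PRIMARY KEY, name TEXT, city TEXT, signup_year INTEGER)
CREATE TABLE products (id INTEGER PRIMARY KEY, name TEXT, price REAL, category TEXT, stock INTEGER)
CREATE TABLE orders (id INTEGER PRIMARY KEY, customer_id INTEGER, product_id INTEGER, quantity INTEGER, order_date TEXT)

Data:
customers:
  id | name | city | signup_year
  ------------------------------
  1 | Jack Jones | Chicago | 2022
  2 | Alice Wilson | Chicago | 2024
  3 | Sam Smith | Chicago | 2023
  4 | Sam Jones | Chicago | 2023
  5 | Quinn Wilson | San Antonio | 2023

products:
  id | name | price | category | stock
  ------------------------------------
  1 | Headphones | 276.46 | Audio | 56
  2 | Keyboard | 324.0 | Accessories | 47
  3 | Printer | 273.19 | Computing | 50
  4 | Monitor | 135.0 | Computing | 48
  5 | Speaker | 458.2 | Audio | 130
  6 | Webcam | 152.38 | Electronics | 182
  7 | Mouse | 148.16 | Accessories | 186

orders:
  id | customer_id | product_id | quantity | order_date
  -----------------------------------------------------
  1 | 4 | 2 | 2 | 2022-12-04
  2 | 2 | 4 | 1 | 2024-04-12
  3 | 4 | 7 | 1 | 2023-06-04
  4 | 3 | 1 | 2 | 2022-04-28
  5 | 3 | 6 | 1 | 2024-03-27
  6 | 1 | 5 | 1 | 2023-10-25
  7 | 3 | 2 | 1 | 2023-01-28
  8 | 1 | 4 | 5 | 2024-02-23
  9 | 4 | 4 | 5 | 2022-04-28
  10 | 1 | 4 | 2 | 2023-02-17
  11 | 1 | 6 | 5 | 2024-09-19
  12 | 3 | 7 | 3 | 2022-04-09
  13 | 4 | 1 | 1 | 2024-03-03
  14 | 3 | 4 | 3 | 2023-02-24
SELECT p.name FROM customers p LEFT JOIN orders c ON c.customer_id = p.id WHERE c.id IS NULL

Execution result:
Quinn Wilson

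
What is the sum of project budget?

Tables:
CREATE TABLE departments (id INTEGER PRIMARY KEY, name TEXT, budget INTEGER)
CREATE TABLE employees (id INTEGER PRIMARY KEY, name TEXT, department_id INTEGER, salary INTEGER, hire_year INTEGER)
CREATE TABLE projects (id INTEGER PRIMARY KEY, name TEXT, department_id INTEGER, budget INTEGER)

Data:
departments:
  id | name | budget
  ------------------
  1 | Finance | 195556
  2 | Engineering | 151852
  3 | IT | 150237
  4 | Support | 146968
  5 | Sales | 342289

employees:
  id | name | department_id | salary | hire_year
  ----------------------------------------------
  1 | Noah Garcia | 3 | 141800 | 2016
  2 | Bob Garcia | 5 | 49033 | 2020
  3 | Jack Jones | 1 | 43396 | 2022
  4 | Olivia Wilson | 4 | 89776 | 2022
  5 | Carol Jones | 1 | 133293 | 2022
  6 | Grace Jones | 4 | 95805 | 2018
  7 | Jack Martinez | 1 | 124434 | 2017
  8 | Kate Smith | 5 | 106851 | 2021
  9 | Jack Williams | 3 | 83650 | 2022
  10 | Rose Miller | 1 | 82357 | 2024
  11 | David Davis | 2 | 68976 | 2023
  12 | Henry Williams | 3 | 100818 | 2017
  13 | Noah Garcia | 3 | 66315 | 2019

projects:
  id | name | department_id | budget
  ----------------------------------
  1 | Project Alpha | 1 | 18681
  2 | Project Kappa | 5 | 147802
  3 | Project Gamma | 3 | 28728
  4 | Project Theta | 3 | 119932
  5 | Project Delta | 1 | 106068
SELECT SUM(budget) FROM projects

Execution result:
421211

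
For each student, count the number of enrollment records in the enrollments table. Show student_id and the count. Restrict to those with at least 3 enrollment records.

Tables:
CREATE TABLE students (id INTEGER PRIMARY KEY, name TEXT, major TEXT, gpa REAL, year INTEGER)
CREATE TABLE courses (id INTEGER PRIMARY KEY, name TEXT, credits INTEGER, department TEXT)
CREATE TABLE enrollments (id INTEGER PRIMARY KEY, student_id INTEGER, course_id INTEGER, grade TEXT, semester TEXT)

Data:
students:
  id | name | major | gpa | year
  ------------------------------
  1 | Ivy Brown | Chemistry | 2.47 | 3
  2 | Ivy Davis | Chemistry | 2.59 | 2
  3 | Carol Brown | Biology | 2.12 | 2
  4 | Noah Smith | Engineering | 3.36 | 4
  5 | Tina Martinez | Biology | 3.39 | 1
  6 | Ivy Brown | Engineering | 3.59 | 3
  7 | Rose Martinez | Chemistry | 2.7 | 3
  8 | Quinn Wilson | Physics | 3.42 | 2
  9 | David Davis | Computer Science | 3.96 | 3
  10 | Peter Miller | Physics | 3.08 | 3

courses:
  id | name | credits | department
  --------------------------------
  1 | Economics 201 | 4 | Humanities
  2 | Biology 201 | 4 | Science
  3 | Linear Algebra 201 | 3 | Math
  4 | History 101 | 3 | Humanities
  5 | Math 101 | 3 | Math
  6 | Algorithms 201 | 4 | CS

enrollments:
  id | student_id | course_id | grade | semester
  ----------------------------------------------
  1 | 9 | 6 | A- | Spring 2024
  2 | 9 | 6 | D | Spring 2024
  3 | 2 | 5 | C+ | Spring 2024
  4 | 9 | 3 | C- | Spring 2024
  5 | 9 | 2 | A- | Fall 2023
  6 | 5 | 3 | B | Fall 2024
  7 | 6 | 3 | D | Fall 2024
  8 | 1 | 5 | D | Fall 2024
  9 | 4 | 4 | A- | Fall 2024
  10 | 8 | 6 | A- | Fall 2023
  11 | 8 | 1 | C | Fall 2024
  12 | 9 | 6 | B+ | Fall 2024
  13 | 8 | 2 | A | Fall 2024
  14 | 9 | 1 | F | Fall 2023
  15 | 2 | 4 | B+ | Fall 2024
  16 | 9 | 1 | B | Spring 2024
SELECT student_id, COUNT(*) AS enrollment_count FROM enrollments GROUP BY student_id HAVING COUNT(*) >= 3

Execution result:
student_id | enrollment_count
8 | 3
9 | 7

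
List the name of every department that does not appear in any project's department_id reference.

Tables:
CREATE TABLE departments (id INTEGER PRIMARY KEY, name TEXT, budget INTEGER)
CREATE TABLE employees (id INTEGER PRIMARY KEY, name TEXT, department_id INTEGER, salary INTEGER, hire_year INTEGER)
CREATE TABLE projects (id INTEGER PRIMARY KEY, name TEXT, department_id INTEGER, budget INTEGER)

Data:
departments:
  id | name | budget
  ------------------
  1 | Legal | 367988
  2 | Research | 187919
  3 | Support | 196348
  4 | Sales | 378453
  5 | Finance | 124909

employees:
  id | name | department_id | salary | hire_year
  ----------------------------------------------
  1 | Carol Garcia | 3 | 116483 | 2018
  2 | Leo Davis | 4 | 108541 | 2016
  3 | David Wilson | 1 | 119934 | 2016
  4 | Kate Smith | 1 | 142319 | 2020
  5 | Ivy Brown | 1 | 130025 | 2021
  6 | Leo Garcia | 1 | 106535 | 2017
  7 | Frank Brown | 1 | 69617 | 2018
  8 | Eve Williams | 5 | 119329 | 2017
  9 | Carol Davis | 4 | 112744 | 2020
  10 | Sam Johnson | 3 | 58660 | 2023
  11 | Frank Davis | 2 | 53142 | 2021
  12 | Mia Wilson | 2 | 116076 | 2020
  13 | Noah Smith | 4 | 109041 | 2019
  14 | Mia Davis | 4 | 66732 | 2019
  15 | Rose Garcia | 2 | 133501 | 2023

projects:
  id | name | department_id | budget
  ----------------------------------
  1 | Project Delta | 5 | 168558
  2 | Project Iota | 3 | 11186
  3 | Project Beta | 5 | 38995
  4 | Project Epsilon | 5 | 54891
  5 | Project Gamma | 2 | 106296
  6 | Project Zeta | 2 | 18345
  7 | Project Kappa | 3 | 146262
SELECT p.name FROM departments p LEFT JOIN projects c ON c.department_id = p.id WHERE c.id IS NULL

Execution result:
name
Legal
Sales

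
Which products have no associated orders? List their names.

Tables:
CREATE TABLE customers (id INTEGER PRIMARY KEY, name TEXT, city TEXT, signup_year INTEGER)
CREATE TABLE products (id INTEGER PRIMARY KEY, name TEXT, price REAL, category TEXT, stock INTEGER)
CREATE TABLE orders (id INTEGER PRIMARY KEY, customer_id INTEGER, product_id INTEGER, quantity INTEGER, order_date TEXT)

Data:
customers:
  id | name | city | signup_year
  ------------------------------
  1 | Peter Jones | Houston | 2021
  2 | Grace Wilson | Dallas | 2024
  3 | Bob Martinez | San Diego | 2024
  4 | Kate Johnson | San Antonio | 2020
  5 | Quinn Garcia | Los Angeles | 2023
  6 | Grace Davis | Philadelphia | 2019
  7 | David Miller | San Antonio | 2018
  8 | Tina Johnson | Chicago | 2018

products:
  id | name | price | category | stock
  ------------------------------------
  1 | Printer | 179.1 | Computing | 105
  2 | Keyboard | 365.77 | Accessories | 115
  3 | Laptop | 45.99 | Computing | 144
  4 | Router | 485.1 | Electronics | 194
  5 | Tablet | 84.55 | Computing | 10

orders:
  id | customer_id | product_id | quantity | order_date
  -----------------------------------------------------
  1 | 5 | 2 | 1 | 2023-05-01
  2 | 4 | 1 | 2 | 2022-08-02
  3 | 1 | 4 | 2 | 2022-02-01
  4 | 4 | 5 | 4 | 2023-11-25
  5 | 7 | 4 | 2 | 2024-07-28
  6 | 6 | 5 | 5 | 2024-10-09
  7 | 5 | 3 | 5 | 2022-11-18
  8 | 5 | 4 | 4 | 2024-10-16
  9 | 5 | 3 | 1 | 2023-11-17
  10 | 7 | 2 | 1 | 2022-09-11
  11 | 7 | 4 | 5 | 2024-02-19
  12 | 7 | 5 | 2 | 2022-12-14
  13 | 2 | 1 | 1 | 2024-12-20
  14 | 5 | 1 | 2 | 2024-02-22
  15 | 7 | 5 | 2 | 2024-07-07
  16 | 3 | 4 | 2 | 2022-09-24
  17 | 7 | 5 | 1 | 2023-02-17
SELECT p.name FROM products p LEFT JOIN orders c ON c.product_id = p.id WHERE c.id IS NULL

Execution result:
(no rows)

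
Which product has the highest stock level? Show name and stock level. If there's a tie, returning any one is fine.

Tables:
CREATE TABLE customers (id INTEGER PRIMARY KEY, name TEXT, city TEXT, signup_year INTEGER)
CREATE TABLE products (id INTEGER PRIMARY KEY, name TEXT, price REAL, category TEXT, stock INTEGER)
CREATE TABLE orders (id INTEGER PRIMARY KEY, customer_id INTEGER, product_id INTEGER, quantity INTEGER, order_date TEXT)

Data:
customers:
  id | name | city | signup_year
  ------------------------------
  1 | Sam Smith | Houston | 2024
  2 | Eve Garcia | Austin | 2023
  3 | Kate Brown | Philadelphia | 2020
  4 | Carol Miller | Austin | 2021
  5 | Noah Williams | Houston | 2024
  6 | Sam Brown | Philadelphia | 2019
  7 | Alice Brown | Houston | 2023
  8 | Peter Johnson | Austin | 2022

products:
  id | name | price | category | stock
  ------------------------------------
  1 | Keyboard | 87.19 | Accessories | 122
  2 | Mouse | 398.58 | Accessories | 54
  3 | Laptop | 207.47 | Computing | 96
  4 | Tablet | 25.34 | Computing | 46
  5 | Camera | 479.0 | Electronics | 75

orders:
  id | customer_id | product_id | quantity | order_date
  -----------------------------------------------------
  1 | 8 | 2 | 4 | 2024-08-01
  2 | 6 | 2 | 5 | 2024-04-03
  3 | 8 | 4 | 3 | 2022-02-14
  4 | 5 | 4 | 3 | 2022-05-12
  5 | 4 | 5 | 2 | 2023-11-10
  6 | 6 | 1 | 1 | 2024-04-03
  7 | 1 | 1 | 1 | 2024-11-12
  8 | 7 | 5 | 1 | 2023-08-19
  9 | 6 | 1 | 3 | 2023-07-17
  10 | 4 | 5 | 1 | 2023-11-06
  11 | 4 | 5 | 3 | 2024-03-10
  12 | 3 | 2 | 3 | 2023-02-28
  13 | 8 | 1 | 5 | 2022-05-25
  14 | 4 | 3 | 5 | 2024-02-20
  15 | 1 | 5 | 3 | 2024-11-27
SELECT name, stock FROM products ORDER BY stock DESC LIMIT 1

Execution result:
name | stock
Keyboard | 122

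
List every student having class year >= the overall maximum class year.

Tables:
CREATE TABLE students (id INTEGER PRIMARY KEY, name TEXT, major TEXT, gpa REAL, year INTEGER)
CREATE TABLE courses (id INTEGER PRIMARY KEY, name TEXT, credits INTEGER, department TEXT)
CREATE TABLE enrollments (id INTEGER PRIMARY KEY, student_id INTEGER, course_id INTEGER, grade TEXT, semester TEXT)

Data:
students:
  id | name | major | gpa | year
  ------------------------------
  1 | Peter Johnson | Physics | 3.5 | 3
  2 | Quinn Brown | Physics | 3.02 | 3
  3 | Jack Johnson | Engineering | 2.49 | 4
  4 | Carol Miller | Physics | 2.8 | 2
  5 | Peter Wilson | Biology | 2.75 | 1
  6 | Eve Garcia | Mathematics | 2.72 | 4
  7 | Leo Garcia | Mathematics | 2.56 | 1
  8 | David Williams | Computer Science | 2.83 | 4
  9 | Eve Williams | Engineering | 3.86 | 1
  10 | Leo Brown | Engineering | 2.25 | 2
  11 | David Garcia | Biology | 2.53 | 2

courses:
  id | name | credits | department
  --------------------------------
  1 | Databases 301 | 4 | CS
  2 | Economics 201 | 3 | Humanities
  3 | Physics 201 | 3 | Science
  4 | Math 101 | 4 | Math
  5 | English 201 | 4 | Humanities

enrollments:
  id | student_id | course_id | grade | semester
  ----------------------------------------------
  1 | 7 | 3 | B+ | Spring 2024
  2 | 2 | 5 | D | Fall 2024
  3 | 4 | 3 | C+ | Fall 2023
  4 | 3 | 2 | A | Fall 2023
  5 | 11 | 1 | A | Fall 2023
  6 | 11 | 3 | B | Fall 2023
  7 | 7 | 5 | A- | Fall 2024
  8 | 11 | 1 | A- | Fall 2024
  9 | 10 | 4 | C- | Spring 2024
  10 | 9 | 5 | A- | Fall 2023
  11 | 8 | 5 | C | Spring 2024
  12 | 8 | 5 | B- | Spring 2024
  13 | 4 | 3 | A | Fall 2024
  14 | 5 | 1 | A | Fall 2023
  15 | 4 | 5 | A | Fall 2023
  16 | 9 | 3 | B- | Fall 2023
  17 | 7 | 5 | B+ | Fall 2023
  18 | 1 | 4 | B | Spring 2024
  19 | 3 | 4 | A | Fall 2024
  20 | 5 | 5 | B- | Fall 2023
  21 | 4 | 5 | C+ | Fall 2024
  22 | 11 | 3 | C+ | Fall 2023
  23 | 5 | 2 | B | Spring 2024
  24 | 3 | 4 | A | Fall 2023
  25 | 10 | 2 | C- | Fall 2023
SELECT name, year FROM students WHERE year >= (SELECT MAX(year) FROM students)

Execution result:
name | year
Jack Johnson | 4
Eve Garcia | 4
David Williams | 4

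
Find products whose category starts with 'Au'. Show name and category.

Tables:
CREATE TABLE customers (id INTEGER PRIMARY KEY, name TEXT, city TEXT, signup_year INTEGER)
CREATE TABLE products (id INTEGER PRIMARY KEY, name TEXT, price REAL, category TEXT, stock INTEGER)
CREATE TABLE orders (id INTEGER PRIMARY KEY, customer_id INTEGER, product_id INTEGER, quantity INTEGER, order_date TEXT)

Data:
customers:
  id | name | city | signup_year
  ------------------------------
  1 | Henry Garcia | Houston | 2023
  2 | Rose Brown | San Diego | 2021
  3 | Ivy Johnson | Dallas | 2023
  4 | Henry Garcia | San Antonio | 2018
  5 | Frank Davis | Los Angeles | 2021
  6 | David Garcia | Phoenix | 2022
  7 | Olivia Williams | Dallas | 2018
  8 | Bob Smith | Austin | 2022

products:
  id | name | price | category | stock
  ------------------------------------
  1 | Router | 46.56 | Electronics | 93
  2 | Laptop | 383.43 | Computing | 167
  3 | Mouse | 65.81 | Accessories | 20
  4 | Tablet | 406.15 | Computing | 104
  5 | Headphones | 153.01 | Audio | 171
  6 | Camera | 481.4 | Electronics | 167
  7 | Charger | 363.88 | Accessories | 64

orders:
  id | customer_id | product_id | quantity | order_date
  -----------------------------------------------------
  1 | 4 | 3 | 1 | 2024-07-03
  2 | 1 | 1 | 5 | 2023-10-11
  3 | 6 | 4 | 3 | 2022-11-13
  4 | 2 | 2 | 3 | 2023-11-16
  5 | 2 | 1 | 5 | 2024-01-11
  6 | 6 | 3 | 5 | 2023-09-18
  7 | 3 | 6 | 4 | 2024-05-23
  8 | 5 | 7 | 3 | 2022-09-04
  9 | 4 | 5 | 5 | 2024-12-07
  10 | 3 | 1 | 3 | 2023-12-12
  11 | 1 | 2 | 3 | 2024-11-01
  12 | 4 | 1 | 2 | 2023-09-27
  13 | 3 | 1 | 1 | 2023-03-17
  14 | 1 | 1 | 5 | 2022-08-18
SELECT name, category FROM products WHERE category LIKE 'Au%'

Execution result:
name | category
Headphones | Audio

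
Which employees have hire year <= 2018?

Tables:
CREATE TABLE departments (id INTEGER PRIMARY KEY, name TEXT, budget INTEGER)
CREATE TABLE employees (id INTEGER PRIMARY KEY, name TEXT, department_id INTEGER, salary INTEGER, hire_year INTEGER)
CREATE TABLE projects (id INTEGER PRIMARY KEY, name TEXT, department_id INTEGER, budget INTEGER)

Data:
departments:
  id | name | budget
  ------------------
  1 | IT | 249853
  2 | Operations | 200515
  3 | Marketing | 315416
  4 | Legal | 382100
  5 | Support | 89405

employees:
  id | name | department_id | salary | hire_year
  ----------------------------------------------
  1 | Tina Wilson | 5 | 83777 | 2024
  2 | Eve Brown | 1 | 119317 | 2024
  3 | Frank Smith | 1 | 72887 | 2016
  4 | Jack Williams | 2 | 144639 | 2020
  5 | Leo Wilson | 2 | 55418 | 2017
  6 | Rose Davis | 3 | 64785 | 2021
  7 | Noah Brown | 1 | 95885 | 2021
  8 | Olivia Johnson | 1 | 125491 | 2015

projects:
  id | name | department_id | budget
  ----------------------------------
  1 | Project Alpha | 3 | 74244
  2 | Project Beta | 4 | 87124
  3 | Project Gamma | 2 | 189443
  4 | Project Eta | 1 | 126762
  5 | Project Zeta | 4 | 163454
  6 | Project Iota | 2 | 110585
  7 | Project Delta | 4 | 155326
SELECT name, hire_year FROM employees WHERE hire_year <= 2018

Execution result:
name | hire_year
Frank Smith | 2016
Leo Wilson | 2017
Olivia Johnson | 2015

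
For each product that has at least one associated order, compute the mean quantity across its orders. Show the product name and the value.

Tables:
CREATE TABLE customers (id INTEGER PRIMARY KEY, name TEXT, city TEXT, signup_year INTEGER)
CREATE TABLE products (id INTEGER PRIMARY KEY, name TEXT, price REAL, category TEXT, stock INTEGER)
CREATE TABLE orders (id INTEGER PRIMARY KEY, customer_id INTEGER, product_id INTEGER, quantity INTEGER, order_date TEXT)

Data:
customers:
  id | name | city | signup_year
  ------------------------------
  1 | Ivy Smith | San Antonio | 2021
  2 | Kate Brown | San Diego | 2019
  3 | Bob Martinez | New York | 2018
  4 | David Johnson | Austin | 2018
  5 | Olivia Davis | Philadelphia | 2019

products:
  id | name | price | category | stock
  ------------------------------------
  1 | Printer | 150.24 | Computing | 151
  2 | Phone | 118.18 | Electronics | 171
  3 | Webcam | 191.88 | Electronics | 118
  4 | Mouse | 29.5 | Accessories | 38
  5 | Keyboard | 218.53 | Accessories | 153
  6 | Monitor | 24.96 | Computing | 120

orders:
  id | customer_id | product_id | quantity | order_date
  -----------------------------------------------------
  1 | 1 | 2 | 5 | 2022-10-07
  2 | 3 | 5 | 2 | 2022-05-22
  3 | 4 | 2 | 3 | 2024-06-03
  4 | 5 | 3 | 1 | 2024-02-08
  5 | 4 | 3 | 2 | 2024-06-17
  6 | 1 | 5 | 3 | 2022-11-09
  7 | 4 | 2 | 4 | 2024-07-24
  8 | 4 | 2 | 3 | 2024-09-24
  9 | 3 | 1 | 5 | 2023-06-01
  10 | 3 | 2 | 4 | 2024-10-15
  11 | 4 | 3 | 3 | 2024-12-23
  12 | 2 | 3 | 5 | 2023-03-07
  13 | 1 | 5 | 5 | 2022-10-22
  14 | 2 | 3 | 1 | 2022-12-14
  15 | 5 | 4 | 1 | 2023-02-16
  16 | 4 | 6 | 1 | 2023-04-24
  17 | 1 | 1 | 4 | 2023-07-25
SELECT p.name, AVG(c.quantity) AS avg_quantity FROM orders c JOIN products p ON c.product_id = p.id GROUP BY p.id, p.name

Execution result:
name | avg_quantity
Printer | 4.50
Phone | 3.80
Webcam | 2.40
Mouse | 1.00
Keyboard | 3.33
Monitor | 1.00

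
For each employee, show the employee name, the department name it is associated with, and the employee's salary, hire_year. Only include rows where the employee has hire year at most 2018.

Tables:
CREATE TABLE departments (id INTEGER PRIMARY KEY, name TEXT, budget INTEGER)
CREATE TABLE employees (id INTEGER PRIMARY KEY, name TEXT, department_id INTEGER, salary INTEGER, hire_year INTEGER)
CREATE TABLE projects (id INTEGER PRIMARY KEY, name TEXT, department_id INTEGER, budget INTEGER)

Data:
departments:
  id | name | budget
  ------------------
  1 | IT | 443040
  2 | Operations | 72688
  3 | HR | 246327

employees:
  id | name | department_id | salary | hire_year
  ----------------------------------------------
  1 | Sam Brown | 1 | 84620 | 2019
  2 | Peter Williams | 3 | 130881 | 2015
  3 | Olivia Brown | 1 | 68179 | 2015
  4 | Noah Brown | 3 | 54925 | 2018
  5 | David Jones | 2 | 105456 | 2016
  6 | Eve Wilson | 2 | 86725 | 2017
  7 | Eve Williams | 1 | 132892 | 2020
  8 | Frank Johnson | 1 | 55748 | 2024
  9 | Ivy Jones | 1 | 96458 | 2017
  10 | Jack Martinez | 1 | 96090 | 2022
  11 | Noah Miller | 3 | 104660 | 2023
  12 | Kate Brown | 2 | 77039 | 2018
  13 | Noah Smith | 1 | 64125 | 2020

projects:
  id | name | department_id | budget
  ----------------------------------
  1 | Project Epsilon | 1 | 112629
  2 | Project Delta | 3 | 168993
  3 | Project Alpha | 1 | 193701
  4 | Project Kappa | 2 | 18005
SELECT c.name, p.name AS department, c.salary, c.hire_year FROM employees c JOIN departments p ON c.department_id = p.id WHERE c.hire_year <= 2018

Execution result:
name | department | salary | hire_year
Peter Williams | HR | 130881 | 2015
Olivia Brown | IT | 68179 | 2015
Noah Brown | HR | 54925 | 2018
David Jones | Operations | 105456 | 2016
Eve Wilson | Operations | 86725 | 2017
Ivy Jones | IT | 96458 | 2017
Kate Brown | Operations | 77039 | 2018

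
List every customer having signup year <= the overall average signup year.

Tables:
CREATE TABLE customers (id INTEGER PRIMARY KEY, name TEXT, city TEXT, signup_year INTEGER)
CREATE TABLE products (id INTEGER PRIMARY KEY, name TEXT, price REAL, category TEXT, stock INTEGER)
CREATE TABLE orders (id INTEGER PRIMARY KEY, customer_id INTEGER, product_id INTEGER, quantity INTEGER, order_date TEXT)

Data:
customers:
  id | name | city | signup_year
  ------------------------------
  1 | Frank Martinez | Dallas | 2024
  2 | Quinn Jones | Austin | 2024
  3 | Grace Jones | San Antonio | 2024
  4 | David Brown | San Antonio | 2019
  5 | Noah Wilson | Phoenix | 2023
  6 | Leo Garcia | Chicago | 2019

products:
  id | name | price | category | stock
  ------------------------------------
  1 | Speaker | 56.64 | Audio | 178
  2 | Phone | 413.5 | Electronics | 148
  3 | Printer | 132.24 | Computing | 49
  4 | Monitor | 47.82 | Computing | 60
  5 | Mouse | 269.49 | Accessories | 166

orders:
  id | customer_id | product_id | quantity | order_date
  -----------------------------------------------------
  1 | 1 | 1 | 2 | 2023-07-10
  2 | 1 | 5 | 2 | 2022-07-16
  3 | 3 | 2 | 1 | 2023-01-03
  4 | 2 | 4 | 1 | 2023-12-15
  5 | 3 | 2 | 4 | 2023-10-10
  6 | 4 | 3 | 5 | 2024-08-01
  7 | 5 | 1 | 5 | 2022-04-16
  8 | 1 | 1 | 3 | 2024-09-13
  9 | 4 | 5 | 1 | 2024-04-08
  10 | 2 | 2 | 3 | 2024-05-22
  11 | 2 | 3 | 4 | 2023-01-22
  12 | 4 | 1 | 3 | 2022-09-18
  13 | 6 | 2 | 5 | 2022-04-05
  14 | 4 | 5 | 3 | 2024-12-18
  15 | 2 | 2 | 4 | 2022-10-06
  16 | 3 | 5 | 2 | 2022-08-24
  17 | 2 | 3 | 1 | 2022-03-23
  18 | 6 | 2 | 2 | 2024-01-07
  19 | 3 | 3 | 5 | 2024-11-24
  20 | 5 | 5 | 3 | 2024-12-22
SELECT name, signup_year FROM customers WHERE signup_year <= (SELECT AVG(signup_year) FROM customers)

Execution result:
name | signup_year
David Brown | 2019
Leo Garcia | 2019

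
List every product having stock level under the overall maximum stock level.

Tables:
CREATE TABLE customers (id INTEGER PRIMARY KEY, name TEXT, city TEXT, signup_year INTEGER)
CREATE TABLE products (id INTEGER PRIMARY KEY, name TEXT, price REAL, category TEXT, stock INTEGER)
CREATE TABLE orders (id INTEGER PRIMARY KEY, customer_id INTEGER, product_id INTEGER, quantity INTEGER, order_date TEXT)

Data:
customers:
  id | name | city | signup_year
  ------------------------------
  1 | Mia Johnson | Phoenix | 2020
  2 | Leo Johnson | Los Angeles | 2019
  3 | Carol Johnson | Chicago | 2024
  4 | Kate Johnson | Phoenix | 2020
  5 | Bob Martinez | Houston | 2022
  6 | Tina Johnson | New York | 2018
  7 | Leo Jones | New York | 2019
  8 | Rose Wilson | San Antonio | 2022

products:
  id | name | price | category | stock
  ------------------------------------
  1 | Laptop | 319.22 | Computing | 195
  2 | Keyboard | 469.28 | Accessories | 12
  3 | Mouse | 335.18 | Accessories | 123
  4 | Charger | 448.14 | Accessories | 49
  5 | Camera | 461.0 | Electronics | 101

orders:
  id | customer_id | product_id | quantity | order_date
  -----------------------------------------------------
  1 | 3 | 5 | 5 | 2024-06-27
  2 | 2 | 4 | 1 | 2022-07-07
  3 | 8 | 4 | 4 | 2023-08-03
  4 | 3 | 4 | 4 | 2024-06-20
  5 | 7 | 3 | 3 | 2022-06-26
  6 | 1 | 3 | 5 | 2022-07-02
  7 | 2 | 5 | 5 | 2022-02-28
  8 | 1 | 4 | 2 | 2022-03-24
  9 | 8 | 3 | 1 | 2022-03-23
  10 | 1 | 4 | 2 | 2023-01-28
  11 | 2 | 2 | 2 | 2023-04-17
SELECT name, stock FROM products WHERE stock < (SELECT MAX(stock) FROM products)

Execution result:
name | stock
Keyboard | 12
Mouse | 123
Charger | 49
Camera | 101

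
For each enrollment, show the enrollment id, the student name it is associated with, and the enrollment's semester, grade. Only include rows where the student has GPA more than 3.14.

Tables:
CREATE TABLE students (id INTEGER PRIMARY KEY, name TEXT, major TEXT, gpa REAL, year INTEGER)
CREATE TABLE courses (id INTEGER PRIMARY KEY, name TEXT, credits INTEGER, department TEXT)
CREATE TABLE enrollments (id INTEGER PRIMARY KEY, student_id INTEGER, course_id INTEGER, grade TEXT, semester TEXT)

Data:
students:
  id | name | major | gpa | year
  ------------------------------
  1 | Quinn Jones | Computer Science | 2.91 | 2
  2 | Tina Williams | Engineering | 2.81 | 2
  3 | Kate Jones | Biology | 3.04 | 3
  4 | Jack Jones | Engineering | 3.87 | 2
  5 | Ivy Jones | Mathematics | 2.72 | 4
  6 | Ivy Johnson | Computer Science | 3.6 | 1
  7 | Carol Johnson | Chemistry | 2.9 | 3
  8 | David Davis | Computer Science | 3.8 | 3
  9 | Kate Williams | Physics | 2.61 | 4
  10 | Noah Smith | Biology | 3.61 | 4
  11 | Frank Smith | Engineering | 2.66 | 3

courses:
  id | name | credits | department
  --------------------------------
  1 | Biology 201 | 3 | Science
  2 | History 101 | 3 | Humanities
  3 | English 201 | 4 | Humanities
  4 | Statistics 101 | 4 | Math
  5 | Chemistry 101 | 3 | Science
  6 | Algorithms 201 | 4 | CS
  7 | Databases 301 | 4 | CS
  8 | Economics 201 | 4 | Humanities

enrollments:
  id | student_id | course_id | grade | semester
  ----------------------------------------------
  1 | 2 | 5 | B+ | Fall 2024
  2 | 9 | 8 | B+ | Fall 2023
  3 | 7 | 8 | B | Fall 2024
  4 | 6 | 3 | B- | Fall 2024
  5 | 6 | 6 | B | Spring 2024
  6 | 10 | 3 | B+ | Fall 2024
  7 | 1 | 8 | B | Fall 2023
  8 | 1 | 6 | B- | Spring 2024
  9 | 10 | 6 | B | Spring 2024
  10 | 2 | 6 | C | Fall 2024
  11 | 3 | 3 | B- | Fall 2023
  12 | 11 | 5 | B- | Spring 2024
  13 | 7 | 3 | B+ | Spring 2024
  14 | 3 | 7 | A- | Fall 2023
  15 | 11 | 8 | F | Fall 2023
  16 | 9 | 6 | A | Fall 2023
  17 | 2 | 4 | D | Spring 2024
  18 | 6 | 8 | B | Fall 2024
SELECT c.id, p.name AS student, c.semester, c.grade FROM enrollments c JOIN students p ON c.student_id = p.id WHERE p.gpa > 3.14

Execution result:
id | student | semester | grade
4 | Ivy Johnson | Fall 2024 | B-
5 | Ivy Johnson | Spring 2024 | B
6 | Noah Smith | Fall 2024 | B+
9 | Noah Smith | Spring 2024 | B
18 | Ivy Johnson | Fall 2024 | B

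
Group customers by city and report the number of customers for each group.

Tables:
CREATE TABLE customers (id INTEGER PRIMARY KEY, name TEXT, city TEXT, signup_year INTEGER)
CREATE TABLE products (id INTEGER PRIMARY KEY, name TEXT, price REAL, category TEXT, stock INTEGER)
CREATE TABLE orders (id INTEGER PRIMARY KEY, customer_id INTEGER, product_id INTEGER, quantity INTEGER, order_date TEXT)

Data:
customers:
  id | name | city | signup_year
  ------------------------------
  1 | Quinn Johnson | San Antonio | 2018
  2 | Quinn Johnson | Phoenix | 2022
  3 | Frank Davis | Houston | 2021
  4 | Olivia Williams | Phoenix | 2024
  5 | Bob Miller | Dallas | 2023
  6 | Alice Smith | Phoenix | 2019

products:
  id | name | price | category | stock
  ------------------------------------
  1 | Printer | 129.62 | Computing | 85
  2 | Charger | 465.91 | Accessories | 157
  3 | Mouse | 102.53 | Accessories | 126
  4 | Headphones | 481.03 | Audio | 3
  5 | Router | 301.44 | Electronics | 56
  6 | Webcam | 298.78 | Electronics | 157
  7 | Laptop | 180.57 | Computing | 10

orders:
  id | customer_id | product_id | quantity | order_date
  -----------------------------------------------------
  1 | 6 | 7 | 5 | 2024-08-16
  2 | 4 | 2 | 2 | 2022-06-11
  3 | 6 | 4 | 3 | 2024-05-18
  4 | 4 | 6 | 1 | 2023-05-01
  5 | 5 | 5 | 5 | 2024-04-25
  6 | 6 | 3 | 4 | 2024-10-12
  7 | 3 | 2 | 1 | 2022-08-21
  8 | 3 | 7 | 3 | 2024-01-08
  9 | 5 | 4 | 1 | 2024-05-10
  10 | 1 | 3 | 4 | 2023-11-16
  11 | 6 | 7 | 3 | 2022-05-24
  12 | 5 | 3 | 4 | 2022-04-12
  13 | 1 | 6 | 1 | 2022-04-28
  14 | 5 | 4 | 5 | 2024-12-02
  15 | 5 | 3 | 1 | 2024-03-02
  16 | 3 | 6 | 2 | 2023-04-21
SELECT city, COUNT(*) AS n FROM customers GROUP BY city

Execution result:
city | n
Dallas | 1
Houston | 1
Phoenix | 3
San Antonio | 1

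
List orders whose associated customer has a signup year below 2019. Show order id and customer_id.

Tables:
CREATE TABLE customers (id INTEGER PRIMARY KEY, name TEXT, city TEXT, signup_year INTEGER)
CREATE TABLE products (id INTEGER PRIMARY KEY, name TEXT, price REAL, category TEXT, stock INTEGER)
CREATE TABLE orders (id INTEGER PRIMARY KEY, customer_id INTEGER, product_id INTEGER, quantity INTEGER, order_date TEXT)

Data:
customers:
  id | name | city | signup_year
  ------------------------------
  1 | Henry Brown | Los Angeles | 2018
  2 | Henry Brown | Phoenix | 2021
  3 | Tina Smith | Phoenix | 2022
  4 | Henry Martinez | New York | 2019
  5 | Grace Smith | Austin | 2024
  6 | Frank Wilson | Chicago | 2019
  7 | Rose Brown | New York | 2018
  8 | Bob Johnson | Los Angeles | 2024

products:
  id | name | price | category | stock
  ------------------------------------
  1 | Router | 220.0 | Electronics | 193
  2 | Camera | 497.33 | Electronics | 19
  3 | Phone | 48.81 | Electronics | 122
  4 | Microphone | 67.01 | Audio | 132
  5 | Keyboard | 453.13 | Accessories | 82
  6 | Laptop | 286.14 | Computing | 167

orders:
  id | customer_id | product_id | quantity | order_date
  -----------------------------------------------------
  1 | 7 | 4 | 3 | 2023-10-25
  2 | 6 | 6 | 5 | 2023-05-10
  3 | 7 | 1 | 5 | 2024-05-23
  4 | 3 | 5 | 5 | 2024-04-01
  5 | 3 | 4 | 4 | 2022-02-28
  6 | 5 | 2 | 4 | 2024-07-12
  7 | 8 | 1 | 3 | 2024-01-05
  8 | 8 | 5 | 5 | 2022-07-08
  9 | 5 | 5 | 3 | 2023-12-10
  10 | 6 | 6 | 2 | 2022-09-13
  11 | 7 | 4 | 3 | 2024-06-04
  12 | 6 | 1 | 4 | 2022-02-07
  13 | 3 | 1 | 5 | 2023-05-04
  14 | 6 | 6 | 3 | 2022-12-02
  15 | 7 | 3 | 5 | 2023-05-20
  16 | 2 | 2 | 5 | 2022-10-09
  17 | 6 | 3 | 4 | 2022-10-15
SELECT id, customer_id FROM orders WHERE customer_id IN (SELECT id FROM customers WHERE signup_year < 2019)

Execution result:
id | customer_id
1 | 7
3 | 7
11 | 7
15 | 7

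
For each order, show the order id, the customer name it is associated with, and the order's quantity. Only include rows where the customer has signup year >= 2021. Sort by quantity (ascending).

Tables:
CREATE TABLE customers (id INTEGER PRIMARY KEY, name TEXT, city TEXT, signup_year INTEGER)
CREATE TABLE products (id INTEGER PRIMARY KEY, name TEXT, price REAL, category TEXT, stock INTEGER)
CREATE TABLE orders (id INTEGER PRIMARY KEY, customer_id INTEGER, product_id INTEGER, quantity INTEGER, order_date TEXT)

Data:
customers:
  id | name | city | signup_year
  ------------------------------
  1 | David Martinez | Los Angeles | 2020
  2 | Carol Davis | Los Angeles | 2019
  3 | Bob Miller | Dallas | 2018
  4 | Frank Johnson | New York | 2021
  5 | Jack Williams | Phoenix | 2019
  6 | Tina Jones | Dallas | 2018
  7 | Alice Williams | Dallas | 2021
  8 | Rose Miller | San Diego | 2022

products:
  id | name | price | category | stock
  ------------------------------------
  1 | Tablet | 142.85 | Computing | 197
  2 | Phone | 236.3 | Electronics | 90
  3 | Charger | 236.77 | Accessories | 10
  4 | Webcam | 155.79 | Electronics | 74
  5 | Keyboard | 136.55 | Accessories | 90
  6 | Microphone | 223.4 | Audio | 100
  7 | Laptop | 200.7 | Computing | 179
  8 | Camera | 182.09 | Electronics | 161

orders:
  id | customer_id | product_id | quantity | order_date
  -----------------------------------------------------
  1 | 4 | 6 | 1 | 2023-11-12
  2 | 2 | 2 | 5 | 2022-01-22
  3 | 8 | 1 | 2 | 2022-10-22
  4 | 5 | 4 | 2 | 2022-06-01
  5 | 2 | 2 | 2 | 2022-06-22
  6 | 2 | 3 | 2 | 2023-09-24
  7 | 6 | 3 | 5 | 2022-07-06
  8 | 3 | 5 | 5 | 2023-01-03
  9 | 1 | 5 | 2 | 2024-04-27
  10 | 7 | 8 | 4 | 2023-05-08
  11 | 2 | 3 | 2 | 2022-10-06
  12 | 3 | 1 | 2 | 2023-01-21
SELECT c.id, p.name AS customer, c.quantity FROM orders c JOIN customers p ON c.customer_id = p.id WHERE p.signup_year >= 2021 ORDER BY c.quantity ASC

Execution result:
id | customer | quantity
1 | Frank Johnson | 1
3 | Rose Miller | 2
10 | Alice Williams | 4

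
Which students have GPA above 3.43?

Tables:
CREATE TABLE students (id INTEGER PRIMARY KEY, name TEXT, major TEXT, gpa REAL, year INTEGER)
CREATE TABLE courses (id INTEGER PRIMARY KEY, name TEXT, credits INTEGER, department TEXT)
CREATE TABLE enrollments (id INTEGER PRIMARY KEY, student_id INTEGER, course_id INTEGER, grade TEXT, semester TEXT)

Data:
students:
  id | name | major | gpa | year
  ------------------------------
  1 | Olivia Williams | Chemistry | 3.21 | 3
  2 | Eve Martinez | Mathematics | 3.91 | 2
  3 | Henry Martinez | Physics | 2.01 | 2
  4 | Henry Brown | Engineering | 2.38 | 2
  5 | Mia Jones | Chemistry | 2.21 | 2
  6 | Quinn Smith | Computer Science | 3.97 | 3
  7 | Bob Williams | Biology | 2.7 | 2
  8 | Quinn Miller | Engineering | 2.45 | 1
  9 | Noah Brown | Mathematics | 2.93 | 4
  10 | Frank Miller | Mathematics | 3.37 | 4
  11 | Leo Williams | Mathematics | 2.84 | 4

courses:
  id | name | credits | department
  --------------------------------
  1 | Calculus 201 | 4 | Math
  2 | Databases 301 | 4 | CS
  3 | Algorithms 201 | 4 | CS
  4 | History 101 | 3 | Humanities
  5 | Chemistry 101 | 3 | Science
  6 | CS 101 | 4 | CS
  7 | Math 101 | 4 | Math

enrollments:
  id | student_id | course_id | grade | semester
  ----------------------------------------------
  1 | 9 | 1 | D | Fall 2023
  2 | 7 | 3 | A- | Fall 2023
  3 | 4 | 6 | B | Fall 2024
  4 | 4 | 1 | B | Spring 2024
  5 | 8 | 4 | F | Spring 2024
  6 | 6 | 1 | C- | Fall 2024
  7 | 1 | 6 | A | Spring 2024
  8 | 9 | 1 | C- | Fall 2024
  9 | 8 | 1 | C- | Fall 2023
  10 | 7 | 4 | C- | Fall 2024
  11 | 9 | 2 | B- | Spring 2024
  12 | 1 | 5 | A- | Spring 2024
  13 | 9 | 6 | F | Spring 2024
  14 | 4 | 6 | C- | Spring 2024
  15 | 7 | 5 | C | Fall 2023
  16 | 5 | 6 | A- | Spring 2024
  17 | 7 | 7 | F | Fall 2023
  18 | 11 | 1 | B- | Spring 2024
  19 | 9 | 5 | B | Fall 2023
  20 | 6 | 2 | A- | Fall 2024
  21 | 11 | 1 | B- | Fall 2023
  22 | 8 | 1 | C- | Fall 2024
SELECT name, gpa FROM students WHERE gpa > 3.43

Execution result:
name | gpa
Eve Martinez | 3.91
Quinn Smith | 3.97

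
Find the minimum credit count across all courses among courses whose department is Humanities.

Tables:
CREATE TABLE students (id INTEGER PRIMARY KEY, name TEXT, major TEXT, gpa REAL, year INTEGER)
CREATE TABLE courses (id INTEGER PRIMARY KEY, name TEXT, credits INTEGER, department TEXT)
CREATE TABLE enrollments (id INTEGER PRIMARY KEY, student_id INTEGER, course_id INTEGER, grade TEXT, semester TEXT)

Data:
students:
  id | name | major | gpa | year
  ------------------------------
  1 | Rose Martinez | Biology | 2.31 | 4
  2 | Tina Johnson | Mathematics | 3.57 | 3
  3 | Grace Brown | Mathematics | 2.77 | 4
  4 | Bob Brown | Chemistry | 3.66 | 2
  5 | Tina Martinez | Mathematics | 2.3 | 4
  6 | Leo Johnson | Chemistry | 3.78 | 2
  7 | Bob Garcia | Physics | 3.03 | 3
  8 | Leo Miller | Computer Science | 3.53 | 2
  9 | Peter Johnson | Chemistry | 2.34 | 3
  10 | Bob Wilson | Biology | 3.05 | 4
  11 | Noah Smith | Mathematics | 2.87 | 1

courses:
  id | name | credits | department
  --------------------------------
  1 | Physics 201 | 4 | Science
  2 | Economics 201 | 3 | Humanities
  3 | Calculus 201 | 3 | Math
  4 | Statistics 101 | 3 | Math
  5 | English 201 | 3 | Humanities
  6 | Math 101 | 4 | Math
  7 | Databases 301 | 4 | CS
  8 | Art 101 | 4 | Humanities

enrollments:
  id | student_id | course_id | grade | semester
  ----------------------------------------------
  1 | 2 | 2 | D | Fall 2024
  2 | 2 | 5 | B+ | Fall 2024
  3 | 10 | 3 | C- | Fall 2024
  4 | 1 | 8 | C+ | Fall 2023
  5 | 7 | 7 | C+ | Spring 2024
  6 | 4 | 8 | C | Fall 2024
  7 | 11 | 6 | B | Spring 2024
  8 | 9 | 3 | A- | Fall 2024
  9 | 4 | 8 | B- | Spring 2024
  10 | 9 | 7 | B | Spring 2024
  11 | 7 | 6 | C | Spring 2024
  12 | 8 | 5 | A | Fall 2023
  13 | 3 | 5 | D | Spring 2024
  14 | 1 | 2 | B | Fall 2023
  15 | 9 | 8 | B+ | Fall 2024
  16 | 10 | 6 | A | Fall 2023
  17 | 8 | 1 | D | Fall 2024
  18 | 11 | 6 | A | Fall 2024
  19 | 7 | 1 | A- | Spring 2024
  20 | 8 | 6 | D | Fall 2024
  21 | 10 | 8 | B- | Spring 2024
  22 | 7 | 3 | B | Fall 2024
SELECT MIN(credits) FROM courses WHERE department = 'Humanities'

Execution result:
3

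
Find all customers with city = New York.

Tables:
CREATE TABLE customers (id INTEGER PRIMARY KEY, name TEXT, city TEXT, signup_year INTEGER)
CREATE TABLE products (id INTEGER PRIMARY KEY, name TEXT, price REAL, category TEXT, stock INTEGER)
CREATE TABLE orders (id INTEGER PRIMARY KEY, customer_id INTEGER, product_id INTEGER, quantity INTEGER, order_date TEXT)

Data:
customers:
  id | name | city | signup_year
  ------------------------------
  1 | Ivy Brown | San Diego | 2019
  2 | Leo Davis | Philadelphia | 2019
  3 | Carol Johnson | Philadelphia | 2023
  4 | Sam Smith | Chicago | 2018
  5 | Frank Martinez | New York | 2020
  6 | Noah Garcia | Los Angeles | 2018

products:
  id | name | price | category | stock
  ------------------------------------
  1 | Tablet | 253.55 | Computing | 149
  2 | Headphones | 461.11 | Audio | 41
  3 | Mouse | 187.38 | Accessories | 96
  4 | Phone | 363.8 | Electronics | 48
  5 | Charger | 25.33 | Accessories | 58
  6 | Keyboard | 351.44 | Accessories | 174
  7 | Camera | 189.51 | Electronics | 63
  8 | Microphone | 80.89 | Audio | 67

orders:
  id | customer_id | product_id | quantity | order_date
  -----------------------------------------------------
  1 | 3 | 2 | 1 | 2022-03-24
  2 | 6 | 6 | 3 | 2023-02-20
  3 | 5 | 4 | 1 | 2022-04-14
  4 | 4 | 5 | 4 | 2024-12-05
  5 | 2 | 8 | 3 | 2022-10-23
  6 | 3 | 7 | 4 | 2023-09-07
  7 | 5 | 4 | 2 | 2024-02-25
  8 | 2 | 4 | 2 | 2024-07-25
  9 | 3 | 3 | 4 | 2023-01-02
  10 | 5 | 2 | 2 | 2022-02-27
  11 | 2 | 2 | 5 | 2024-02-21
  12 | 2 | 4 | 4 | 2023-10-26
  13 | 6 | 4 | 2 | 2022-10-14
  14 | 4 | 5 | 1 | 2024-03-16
SELECT name, city FROM customers WHERE city = 'New York'

Execution result:
name | city
Frank Martinez | New York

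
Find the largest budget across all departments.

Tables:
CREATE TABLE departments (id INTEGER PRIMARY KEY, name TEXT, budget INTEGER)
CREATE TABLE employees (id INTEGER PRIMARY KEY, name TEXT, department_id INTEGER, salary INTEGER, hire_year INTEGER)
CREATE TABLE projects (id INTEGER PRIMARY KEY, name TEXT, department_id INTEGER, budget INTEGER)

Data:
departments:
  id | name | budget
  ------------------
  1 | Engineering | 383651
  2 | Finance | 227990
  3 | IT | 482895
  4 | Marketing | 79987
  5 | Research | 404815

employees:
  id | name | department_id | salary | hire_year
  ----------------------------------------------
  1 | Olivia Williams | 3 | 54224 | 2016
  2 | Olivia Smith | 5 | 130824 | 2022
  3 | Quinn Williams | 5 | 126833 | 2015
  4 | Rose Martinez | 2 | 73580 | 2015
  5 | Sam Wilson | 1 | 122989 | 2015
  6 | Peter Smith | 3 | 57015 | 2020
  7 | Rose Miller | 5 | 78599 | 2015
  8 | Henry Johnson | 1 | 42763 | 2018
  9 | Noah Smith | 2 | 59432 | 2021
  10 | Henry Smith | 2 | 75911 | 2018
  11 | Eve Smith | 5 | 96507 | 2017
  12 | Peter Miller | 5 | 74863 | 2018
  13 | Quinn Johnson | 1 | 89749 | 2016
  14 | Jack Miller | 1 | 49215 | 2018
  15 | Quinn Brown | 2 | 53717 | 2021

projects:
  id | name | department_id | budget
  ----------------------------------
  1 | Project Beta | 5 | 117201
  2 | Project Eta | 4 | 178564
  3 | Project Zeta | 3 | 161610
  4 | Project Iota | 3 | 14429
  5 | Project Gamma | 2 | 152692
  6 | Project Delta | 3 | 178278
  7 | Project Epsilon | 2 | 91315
SELECT MAX(budget) FROM departments

Execution result:
482895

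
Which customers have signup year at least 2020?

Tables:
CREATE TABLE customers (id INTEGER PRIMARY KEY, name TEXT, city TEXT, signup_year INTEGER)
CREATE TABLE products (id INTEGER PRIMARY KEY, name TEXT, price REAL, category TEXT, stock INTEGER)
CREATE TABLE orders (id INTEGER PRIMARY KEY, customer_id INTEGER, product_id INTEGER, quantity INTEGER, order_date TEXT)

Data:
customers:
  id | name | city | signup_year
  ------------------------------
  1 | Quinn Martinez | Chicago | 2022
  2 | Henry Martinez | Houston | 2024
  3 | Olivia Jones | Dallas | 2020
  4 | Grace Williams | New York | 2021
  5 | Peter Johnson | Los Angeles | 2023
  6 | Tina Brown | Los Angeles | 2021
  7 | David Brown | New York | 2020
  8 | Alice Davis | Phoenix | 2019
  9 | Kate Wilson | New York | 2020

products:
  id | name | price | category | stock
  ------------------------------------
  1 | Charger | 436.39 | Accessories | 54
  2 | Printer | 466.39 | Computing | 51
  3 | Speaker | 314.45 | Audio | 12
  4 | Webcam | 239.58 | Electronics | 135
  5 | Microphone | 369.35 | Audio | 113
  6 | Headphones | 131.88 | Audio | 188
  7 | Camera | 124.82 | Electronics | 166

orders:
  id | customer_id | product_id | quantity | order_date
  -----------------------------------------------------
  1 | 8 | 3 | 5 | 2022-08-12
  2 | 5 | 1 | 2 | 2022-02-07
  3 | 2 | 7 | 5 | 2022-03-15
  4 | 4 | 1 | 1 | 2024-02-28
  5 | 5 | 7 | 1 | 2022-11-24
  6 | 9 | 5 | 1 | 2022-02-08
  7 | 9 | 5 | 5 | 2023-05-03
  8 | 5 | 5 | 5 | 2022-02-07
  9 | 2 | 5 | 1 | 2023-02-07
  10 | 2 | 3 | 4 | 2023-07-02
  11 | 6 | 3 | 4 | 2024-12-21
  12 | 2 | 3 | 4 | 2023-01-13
SELECT name, signup_year FROM customers WHERE signup_year >= 2020

Execution result:
name | signup_year
Quinn Martinez | 2022
Henry Martinez | 2024
Olivia Jones | 2020
Grace Williams | 2021
Peter Johnson | 2023
Tina Brown | 2021
David Brown | 2020
Kate Wilson | 2020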